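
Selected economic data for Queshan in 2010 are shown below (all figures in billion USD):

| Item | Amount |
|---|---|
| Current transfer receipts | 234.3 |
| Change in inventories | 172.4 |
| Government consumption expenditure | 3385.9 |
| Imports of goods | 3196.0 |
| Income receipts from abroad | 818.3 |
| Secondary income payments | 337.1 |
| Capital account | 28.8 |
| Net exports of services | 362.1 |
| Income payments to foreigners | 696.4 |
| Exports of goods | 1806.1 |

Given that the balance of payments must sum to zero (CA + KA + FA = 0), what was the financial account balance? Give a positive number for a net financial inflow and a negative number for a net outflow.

Goods balance = 1806.1 - 3196.0 = -1389.9
Services balance = 362.1
Trade balance (goods + services) = -1389.9 + 362.1 = -1027.8
Net primary income = 818.3 - 696.4 = 121.9
Net secondary income = 234.3 - 337.1 = -102.8
Current account = -1027.8 + 121.9 + (-102.8) = -1008.7
Financial account = -(-1008.7 + 28.8) = 979.9

979.9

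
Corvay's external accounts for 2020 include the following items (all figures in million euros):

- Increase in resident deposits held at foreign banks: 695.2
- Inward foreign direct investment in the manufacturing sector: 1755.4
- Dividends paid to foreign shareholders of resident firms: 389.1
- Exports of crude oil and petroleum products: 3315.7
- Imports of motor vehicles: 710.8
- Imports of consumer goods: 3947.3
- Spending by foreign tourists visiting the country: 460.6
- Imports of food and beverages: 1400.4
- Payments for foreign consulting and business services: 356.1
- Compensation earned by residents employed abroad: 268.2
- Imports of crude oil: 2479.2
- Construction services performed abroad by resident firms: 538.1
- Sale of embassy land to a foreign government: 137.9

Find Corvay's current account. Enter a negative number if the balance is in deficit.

-4700.3

Goods: -1400.4 - 3947.3 - 2479.2 - 710.8 + 3315.7 = -5222.0
Services: -356.1 + 538.1 + 460.6 = 642.6
Primary income: -389.1 + 268.2 = -120.9
Current account = (-5222.0) + 642.6 + (-120.9) = -4700.3
(Excluded from the current account — financial account: increase in resident deposits held at foreign banks 695.2, inward foreign direct investment in the manufacturing sector 1755.4; capital account: sale of embassy land to a foreign government 137.9.)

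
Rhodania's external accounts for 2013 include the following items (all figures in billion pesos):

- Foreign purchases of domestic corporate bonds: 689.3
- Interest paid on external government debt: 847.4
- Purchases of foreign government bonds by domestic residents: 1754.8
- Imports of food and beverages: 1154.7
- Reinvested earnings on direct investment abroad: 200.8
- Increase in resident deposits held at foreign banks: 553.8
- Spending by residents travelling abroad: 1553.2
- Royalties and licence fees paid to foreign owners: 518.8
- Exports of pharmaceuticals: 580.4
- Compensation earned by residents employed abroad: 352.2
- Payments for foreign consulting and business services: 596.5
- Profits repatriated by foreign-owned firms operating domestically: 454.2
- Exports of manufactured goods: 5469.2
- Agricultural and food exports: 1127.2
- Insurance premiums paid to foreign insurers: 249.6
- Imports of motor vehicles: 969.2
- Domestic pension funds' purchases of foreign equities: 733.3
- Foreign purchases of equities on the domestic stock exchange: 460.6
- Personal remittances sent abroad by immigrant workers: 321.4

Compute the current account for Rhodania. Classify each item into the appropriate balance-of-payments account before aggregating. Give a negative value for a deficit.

1064.8

Goods: 580.4 - 1154.7 - 969.2 + 1127.2 + 5469.2 = 5052.9
Services: -1553.2 - 596.5 - 518.8 - 249.6 = -2918.1
Primary income: 352.2 - 454.2 + 200.8 - 847.4 = -748.6
Secondary income: -321.4
Current account = 5052.9 + (-2918.1) + (-748.6) + (-321.4) = 1064.8
(Excluded from the current account — financial account: foreign purchases of domestic corporate bonds 689.3, purchases of foreign government bonds by domestic residents 1754.8, increase in resident deposits held at foreign banks 553.8, domestic pension funds' purchases of foreign equities 733.3, foreign purchases of equities on the domestic stock exchange 460.6.)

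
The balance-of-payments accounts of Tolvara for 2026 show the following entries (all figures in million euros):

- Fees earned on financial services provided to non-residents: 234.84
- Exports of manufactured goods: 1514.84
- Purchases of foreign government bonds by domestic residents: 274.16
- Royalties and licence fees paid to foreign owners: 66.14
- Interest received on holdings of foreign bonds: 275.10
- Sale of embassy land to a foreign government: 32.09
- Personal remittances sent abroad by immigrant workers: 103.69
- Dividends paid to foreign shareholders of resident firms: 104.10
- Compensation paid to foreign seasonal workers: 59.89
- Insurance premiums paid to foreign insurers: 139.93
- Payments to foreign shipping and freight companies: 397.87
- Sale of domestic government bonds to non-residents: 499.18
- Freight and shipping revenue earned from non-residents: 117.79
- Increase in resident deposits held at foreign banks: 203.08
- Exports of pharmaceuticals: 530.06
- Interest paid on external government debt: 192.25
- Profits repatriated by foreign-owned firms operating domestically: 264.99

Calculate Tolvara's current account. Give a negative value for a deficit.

Goods: 1514.84 + 530.06 = 2044.90
Services: 234.84 + 117.79 - 66.14 - 397.87 - 139.93 = -251.31
Primary income: -104.10 - 59.89 - 264.99 + 275.10 - 192.25 = -346.13
Secondary income: -103.69
Current account = 2044.90 + (-251.31) + (-346.13) + (-103.69) = 1343.77
(Excluded from the current account — financial account: purchases of foreign government bonds by domestic residents 274.16, sale of domestic government bonds to non-residents 499.18, increase in resident deposits held at foreign banks 203.08; capital account: sale of embassy land to a foreign government 32.09.)

1343.77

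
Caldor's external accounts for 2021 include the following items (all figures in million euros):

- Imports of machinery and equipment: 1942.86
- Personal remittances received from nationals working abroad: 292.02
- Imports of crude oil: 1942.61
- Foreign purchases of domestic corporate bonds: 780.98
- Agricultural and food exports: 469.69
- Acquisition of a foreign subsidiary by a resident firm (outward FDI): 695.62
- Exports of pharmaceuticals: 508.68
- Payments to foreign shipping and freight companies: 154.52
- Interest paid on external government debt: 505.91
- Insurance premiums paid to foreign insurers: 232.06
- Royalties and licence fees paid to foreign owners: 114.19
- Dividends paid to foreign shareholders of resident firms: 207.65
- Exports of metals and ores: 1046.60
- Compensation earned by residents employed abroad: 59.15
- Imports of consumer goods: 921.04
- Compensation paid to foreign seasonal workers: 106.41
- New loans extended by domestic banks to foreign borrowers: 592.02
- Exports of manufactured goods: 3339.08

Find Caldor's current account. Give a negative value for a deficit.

Goods: -1942.61 + 469.69 + 1046.60 - 921.04 - 1942.86 + 3339.08 + 508.68 = 557.54
Services: -154.52 - 232.06 - 114.19 = -500.77
Primary income: 59.15 - 505.91 - 207.65 - 106.41 = -760.82
Secondary income: 292.02
Current account = 557.54 + (-500.77) + (-760.82) + 292.02 = -412.03
(Excluded from the current account — financial account: foreign purchases of domestic corporate bonds 780.98, acquisition of a foreign subsidiary by a resident firm (outward FDI) 695.62, new loans extended by domestic banks to foreign borrowers 592.02.)

-412.03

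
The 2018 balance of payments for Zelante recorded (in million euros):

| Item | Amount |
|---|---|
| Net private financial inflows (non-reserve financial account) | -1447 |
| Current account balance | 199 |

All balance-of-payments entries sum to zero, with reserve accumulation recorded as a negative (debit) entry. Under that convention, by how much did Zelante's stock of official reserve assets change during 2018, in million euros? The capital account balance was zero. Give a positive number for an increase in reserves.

-1248

Official reserve transactions balance = -(199 + (-1447)) = 1248
An accumulation of reserves is recorded as a debit (negative entry), so the change in the stock of reserves is the negative of that balance.
Change in official reserves = -(1248) = -1248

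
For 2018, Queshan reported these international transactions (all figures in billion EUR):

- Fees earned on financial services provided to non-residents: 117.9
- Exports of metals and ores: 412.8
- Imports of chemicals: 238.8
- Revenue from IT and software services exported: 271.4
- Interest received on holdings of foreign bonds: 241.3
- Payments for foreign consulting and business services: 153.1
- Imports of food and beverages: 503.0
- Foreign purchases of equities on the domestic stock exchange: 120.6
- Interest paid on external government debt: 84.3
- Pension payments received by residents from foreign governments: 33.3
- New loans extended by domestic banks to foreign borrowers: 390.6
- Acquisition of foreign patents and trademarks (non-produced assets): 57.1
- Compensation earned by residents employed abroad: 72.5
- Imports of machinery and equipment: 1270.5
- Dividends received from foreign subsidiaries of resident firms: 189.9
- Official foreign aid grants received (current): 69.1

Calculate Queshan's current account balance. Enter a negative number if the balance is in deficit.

Goods: -1270.5 + 412.8 - 238.8 - 503.0 = -1599.5
Services: -153.1 + 117.9 + 271.4 = 236.2
Primary income: 72.5 + 189.9 + 241.3 - 84.3 = 419.4
Secondary income: 69.1 + 33.3 = 102.4
Current account = (-1599.5) + 236.2 + 419.4 + 102.4 = -841.5
(Excluded from the current account — financial account: foreign purchases of equities on the domestic stock exchange 120.6, new loans extended by domestic banks to foreign borrowers 390.6; capital account: acquisition of foreign patents and trademarks (non-produced assets) 57.1.)

-841.5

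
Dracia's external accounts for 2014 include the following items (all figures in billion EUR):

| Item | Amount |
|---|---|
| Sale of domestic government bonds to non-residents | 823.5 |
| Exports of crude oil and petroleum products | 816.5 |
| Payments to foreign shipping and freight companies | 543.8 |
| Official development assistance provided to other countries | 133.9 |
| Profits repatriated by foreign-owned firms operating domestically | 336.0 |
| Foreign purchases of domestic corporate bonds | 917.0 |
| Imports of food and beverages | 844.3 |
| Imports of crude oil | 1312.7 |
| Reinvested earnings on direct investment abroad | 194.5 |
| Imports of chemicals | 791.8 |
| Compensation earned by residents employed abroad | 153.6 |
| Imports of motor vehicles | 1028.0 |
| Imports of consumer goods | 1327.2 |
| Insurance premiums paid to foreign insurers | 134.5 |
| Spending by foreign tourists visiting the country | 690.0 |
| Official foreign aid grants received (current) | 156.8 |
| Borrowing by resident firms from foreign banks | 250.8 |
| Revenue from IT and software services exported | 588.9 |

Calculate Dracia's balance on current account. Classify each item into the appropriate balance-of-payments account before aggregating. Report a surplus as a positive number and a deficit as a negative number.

-3851.9

Goods: -791.8 - 1312.7 - 1028.0 - 1327.2 - 844.3 + 816.5 = -4487.5
Services: -543.8 - 134.5 + 690.0 + 588.9 = 600.6
Primary income: 194.5 - 336.0 + 153.6 = 12.1
Secondary income: 156.8 - 133.9 = 22.9
Current account = (-4487.5) + 600.6 + 12.1 + 22.9 = -3851.9
(Excluded from the current account — financial account: sale of domestic government bonds to non-residents 823.5, foreign purchases of domestic corporate bonds 917.0, borrowing by resident firms from foreign banks 250.8.)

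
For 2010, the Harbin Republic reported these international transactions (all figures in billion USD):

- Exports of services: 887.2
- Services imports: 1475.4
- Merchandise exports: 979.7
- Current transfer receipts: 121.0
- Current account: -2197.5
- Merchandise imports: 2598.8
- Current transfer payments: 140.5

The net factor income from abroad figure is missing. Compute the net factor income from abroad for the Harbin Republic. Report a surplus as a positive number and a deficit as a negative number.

29.3

Current account = goods balance + services balance + net primary income + net secondary income
Sum of the known components = -2226.8
Net factor income from abroad = CA - (known components) = -2197.5 - (-2226.8) = 29.3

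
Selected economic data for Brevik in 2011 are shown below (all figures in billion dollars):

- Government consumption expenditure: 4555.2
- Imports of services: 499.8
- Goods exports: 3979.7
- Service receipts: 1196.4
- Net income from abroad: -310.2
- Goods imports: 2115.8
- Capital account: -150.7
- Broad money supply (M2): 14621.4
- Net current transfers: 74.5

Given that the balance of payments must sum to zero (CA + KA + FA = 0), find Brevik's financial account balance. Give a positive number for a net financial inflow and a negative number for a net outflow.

Goods balance = 3979.7 - 2115.8 = 1863.9
Services balance = 1196.4 - 499.8 = 696.6
Trade balance (goods + services) = 1863.9 + 696.6 = 2560.5
Net primary income = -310.2
Net secondary income = 74.5
Current account = 2560.5 + (-310.2) + 74.5 = 2324.8
Financial account = -(2324.8 + (-150.7)) = -2174.1

-2174.1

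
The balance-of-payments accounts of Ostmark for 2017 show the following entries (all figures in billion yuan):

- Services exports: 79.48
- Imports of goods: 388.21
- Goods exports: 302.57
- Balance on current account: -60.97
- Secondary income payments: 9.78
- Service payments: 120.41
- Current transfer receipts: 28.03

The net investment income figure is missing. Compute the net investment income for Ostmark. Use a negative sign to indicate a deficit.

Current account = goods balance + services balance + net primary income + net secondary income
Sum of the known components = -108.32
Net investment income = CA - (known components) = -60.97 - (-108.32) = 47.35

47.35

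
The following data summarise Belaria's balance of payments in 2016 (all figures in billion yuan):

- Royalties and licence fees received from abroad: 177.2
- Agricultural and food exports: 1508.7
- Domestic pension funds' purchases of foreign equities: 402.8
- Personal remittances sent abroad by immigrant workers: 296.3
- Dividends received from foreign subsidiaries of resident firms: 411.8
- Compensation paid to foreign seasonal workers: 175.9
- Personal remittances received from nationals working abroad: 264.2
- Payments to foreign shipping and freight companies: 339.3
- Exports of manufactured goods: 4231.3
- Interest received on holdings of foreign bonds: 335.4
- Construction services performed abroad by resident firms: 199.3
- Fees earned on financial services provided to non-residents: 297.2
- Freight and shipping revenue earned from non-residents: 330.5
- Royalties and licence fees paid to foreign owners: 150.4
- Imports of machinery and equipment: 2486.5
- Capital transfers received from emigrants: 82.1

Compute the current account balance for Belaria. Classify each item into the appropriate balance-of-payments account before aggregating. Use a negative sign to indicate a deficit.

Goods: -2486.5 + 1508.7 + 4231.3 = 3253.5
Services: 199.3 + 297.2 - 339.3 + 177.2 + 330.5 - 150.4 = 514.5
Primary income: -175.9 + 411.8 + 335.4 = 571.3
Secondary income: 264.2 - 296.3 = -32.1
Current account = 3253.5 + 514.5 + 571.3 + (-32.1) = 4307.2
(Excluded from the current account — financial account: domestic pension funds' purchases of foreign equities 402.8; capital account: capital transfers received from emigrants 82.1.)

4307.2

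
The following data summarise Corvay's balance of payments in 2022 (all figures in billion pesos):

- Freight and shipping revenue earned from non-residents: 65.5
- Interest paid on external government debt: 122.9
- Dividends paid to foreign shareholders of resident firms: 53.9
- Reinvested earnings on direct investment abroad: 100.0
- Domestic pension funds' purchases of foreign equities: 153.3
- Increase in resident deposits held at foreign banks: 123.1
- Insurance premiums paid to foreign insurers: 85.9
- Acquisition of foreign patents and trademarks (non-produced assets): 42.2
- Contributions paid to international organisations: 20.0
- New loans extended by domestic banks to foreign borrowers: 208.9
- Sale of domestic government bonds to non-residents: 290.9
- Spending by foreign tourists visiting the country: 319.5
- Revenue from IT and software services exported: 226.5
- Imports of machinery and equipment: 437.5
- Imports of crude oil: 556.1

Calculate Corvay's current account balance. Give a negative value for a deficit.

Goods: -437.5 - 556.1 = -993.6
Services: -85.9 + 65.5 + 319.5 + 226.5 = 525.6
Primary income: -122.9 - 53.9 + 100.0 = -76.8
Secondary income: -20.0
Current account = (-993.6) + 525.6 + (-76.8) + (-20.0) = -564.8
(Excluded from the current account — financial account: domestic pension funds' purchases of foreign equities 153.3, increase in resident deposits held at foreign banks 123.1, new loans extended by domestic banks to foreign borrowers 208.9, sale of domestic government bonds to non-residents 290.9; capital account: acquisition of foreign patents and trademarks (non-produced assets) 42.2.)

-564.8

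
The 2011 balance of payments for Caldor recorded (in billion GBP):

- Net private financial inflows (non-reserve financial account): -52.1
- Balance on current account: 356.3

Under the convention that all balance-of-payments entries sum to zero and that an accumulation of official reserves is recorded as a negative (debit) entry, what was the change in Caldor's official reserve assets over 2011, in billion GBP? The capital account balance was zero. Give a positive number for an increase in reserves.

Official reserve transactions balance = -(356.3 + (-52.1)) = -304.2
An accumulation of reserves is recorded as a debit (negative entry), so the change in the stock of reserves is the negative of that balance.
Change in official reserves = -(-304.2) = 304.2

304.2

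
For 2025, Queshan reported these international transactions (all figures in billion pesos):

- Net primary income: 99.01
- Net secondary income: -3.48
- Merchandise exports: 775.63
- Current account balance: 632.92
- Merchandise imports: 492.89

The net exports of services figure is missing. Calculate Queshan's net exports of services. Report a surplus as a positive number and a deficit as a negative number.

254.65

Current account = goods balance + services balance + net primary income + net secondary income
Sum of the known components = 378.27
Net exports of services = CA - (known components) = 632.92 - 378.27 = 254.65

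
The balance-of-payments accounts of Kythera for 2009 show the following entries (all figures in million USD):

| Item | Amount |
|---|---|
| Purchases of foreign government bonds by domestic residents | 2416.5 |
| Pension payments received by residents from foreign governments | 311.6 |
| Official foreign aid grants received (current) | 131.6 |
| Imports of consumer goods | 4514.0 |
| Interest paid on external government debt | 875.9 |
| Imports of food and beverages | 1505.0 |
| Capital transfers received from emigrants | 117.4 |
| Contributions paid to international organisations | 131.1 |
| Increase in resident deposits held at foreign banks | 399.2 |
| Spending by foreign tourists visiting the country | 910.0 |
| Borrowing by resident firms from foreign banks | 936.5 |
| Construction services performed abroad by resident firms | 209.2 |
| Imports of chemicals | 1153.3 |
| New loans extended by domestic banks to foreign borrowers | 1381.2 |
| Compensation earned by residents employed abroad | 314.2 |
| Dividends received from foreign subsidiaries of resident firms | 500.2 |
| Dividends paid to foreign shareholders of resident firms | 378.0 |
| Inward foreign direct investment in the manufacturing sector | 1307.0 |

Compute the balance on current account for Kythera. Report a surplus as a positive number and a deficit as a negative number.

-6180.5

Goods: -4514.0 - 1505.0 - 1153.3 = -7172.3
Services: 910.0 + 209.2 = 1119.2
Primary income: 314.2 - 875.9 - 378.0 + 500.2 = -439.5
Secondary income: 131.6 - 131.1 + 311.6 = 312.1
Current account = (-7172.3) + 1119.2 + (-439.5) + 312.1 = -6180.5
(Excluded from the current account — financial account: purchases of foreign government bonds by domestic residents 2416.5, increase in resident deposits held at foreign banks 399.2, borrowing by resident firms from foreign banks 936.5, new loans extended by domestic banks to foreign borrowers 1381.2, inward foreign direct investment in the manufacturing sector 1307.0; capital account: capital transfers received from emigrants 117.4.)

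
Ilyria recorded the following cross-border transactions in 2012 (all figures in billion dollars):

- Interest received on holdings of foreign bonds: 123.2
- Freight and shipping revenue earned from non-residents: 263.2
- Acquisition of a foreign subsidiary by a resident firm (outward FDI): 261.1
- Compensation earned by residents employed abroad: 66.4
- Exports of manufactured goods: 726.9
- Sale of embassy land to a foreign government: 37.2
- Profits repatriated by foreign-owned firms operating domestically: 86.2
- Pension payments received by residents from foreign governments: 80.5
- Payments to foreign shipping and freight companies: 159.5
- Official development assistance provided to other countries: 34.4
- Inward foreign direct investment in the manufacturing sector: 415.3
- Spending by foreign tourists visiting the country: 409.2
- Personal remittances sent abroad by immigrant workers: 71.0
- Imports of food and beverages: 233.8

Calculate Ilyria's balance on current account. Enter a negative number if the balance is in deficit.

Goods: 726.9 - 233.8 = 493.1
Services: 409.2 - 159.5 + 263.2 = 512.9
Primary income: 123.2 - 86.2 + 66.4 = 103.4
Secondary income: -71.0 - 34.4 + 80.5 = -24.9
Current account = 493.1 + 512.9 + 103.4 + (-24.9) = 1084.5
(Excluded from the current account — financial account: acquisition of a foreign subsidiary by a resident firm (outward FDI) 261.1, inward foreign direct investment in the manufacturing sector 415.3; capital account: sale of embassy land to a foreign government 37.2.)

1084.5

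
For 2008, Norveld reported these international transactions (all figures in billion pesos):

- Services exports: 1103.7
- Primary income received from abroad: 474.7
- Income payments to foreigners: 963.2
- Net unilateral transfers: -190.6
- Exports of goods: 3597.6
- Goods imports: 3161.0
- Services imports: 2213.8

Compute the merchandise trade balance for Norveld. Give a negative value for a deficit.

436.6

Goods balance = 3597.6 - 3161.0 = 436.6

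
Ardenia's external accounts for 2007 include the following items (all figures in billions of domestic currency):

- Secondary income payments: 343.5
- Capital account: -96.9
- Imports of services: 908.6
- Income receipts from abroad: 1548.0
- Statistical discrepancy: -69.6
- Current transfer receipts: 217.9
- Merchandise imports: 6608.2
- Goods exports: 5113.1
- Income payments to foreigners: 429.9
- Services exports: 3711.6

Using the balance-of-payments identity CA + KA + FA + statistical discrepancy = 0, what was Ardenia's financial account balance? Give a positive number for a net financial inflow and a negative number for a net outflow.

-2133.9

Goods balance = 5113.1 - 6608.2 = -1495.1
Services balance = 3711.6 - 908.6 = 2803.0
Trade balance (goods + services) = -1495.1 + 2803.0 = 1307.9
Net primary income = 1548.0 - 429.9 = 1118.1
Net secondary income = 217.9 - 343.5 = -125.6
Current account = 1307.9 + 1118.1 + (-125.6) = 2300.4
Financial account = -(2300.4 + (-96.9) + (-69.6)) = -2133.9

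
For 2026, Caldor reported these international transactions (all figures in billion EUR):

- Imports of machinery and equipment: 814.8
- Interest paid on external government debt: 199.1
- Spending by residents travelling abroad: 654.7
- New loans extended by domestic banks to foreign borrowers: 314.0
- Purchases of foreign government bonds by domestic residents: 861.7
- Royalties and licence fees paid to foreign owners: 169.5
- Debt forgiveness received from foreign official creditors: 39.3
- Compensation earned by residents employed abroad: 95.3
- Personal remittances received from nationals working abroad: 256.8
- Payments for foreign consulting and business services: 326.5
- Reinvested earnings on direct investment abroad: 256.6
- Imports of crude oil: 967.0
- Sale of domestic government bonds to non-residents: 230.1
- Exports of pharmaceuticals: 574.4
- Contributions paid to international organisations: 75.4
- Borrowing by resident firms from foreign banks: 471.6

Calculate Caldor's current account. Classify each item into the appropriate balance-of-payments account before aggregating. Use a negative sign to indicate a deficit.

Goods: -967.0 - 814.8 + 574.4 = -1207.4
Services: -169.5 - 654.7 - 326.5 = -1150.7
Primary income: 256.6 - 199.1 + 95.3 = 152.8
Secondary income: -75.4 + 256.8 = 181.4
Current account = (-1207.4) + (-1150.7) + 152.8 + 181.4 = -2023.9
(Excluded from the current account — financial account: new loans extended by domestic banks to foreign borrowers 314.0, purchases of foreign government bonds by domestic residents 861.7, sale of domestic government bonds to non-residents 230.1, borrowing by resident firms from foreign banks 471.6; capital account: debt forgiveness received from foreign official creditors 39.3.)

-2023.9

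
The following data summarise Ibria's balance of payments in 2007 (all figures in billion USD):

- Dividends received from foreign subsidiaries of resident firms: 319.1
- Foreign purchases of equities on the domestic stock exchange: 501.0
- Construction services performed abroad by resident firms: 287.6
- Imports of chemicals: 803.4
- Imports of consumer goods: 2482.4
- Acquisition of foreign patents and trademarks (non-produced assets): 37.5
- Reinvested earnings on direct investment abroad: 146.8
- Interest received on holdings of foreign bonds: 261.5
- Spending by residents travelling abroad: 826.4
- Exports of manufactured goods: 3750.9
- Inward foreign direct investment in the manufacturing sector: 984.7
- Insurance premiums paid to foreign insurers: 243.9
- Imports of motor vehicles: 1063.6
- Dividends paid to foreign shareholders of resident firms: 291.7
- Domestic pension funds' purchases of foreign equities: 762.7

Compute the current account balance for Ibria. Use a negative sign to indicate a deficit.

Goods: -1063.6 - 803.4 + 3750.9 - 2482.4 = -598.5
Services: -243.9 + 287.6 - 826.4 = -782.7
Primary income: -291.7 + 146.8 + 319.1 + 261.5 = 435.7
Current account = (-598.5) + (-782.7) + 435.7 = -945.5
(Excluded from the current account — financial account: foreign purchases of equities on the domestic stock exchange 501.0, inward foreign direct investment in the manufacturing sector 984.7, domestic pension funds' purchases of foreign equities 762.7; capital account: acquisition of foreign patents and trademarks (non-produced assets) 37.5.)

-945.5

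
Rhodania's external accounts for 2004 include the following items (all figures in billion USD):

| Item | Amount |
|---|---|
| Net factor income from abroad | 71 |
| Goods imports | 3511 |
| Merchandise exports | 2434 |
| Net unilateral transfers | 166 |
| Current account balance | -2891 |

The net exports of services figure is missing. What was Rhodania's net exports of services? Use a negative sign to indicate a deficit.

-2051

Current account = goods balance + services balance + net primary income + net secondary income
Sum of the known components = -840
Net exports of services = CA - (known components) = -2891 - (-840) = -2051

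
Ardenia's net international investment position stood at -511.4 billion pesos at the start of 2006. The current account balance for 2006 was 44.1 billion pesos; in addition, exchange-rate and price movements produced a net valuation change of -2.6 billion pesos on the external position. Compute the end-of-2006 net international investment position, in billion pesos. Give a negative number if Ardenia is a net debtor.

Change in NIIP = current account + net valuation change = 44.1 + (-2.6) = 41.5
End-of-year NIIP = -511.4 + 41.5 = -469.9

-469.9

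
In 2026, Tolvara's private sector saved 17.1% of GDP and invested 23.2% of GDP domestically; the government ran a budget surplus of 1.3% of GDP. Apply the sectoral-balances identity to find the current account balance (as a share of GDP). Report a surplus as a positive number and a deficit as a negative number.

-4.8

By the sectoral-balances identity, CA = (S_private - I) + (T - G).
Private balance = 17.1 - 23.2 = -6.1
Government balance (T - G) = 1.3
CA = -6.1 + 1.3 = -4.8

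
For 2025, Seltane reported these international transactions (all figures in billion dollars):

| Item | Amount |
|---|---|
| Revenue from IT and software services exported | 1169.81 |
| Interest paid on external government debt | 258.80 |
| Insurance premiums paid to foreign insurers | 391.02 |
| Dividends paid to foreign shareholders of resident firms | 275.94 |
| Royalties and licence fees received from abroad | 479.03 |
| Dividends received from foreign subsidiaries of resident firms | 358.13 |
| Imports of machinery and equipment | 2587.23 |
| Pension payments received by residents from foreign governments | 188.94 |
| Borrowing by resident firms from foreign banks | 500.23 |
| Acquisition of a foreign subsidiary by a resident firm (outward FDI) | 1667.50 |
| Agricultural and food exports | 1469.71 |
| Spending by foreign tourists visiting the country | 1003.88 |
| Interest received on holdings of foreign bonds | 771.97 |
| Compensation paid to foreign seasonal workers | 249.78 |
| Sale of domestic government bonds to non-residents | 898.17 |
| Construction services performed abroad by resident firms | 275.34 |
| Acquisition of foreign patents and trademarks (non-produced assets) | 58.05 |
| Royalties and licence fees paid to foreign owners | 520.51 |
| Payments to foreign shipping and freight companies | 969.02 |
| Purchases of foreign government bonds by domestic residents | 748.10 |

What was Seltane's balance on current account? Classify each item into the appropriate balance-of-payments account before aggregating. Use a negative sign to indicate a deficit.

Goods: -2587.23 + 1469.71 = -1117.52
Services: 1003.88 + 1169.81 - 520.51 + 479.03 + 275.34 - 969.02 - 391.02 = 1047.51
Primary income: 771.97 + 358.13 - 249.78 - 258.80 - 275.94 = 345.58
Secondary income: 188.94
Current account = (-1117.52) + 1047.51 + 345.58 + 188.94 = 464.51
(Excluded from the current account — financial account: borrowing by resident firms from foreign banks 500.23, acquisition of a foreign subsidiary by a resident firm (outward FDI) 1667.50, sale of domestic government bonds to non-residents 898.17, purchases of foreign government bonds by domestic residents 748.10; capital account: acquisition of foreign patents and trademarks (non-produced assets) 58.05.)

464.51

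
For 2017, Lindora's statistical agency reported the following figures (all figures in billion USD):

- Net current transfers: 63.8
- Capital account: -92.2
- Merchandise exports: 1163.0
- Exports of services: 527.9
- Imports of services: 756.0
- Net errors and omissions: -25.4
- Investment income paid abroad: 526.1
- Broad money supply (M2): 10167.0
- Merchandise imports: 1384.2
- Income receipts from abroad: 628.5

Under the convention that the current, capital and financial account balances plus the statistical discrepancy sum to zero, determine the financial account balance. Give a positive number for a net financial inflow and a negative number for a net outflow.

Goods balance = 1163.0 - 1384.2 = -221.2
Services balance = 527.9 - 756.0 = -228.1
Trade balance (goods + services) = -221.2 + (-228.1) = -449.3
Net primary income = 628.5 - 526.1 = 102.4
Net secondary income = 63.8
Current account = -449.3 + 102.4 + 63.8 = -283.1
Financial account = -(-283.1 + (-92.2) + (-25.4)) = 400.7

400.7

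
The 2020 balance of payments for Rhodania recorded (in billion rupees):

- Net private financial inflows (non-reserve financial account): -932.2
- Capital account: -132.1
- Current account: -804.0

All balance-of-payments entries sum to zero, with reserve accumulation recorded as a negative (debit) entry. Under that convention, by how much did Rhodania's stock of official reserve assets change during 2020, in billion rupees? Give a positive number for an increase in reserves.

Official reserve transactions balance = -((-804.0) + (-132.1) + (-932.2)) = 1868.3
An accumulation of reserves is recorded as a debit (negative entry), so the change in the stock of reserves is the negative of that balance.
Change in official reserves = -(1868.3) = -1868.3

-1868.3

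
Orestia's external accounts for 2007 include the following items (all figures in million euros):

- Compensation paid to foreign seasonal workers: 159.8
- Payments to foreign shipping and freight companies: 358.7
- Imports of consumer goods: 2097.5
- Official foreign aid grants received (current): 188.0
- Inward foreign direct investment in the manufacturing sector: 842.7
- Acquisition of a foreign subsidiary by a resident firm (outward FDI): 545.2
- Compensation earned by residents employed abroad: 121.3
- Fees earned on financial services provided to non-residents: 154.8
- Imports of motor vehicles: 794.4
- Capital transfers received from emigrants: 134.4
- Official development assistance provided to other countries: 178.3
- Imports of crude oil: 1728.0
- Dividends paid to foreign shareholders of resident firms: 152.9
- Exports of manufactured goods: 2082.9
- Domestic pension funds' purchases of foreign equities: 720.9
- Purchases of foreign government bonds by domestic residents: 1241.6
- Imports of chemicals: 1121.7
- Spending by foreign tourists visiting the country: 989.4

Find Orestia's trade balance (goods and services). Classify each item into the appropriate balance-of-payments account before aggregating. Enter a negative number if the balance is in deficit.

Goods: 2082.9 - 794.4 - 1728.0 - 1121.7 - 2097.5 = -3658.7
Services: 989.4 - 358.7 + 154.8 = 785.5
Trade balance = -3658.7 + 785.5 = -2873.2
(Excluded from the trade balance — primary income: compensation paid to foreign seasonal workers 159.8, compensation earned by residents employed abroad 121.3, dividends paid to foreign shareholders of resident firms 152.9; secondary income: official foreign aid grants received (current) 188.0, official development assistance provided to other countries 178.3; financial account: inward foreign direct investment in the manufacturing sector 842.7, acquisition of a foreign subsidiary by a resident firm (outward FDI) 545.2, domestic pension funds' purchases of foreign equities 720.9, purchases of foreign government bonds by domestic residents 1241.6; capital account: capital transfers received from emigrants 134.4.)

-2873.2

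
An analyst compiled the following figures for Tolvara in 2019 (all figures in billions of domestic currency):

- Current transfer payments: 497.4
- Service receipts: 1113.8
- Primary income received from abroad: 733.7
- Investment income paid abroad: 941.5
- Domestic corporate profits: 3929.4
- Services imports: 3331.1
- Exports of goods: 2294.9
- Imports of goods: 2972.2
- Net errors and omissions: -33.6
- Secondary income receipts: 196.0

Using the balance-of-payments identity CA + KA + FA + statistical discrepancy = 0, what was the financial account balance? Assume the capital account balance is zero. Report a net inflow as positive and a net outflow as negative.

3437.4

Goods balance = 2294.9 - 2972.2 = -677.3
Services balance = 1113.8 - 3331.1 = -2217.3
Trade balance (goods + services) = -677.3 + (-2217.3) = -2894.6
Net primary income = 733.7 - 941.5 = -207.8
Net secondary income = 196.0 - 497.4 = -301.4
Current account = -2894.6 + (-207.8) + (-301.4) = -3403.8
Financial account = -(-3403.8 + (-33.6)) = 3437.4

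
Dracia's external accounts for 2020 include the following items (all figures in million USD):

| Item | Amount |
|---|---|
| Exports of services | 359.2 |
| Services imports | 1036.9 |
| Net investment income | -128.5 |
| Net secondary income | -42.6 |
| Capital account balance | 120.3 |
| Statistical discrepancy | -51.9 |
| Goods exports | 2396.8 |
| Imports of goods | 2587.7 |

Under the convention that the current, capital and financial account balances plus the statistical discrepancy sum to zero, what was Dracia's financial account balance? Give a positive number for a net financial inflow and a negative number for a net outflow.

971.3

Goods balance = 2396.8 - 2587.7 = -190.9
Services balance = 359.2 - 1036.9 = -677.7
Trade balance (goods + services) = -190.9 + (-677.7) = -868.6
Net primary income = -128.5
Net secondary income = -42.6
Current account = -868.6 + (-128.5) + (-42.6) = -1039.7
Financial account = -(-1039.7 + 120.3 + (-51.9)) = 971.3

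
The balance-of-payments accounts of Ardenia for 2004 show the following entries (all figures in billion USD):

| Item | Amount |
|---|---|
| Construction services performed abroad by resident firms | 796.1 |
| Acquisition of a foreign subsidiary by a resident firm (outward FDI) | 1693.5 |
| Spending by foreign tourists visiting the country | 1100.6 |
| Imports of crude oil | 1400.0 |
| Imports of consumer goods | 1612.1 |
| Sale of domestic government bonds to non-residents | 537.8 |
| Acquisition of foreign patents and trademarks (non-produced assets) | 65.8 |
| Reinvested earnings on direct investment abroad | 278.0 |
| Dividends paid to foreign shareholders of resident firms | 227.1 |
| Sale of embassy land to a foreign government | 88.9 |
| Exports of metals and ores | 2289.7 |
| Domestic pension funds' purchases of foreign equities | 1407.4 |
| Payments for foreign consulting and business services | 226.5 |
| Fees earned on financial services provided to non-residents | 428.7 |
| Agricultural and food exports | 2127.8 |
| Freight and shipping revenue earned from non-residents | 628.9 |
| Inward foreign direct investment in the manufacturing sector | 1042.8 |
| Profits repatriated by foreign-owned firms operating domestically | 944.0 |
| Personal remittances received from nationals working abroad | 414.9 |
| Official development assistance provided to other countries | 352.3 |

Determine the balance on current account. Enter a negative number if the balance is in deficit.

Goods: -1400.0 + 2289.7 + 2127.8 - 1612.1 = 1405.4
Services: 1100.6 - 226.5 + 796.1 + 428.7 + 628.9 = 2727.8
Primary income: 278.0 - 227.1 - 944.0 = -893.1
Secondary income: -352.3 + 414.9 = 62.6
Current account = 1405.4 + 2727.8 + (-893.1) + 62.6 = 3302.7
(Excluded from the current account — financial account: acquisition of a foreign subsidiary by a resident firm (outward FDI) 1693.5, sale of domestic government bonds to non-residents 537.8, domestic pension funds' purchases of foreign equities 1407.4, inward foreign direct investment in the manufacturing sector 1042.8; capital account: acquisition of foreign patents and trademarks (non-produced assets) 65.8, sale of embassy land to a foreign government 88.9.)

3302.7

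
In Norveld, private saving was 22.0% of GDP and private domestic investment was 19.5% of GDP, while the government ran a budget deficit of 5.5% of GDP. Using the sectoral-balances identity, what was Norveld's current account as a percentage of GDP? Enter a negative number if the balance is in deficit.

By the sectoral-balances identity, CA = (S_private - I) + (T - G).
Private balance = 22.0 - 19.5 = 2.5
Government balance (T - G) = -5.5
CA = 2.5 + (-5.5) = -3.0

-3.0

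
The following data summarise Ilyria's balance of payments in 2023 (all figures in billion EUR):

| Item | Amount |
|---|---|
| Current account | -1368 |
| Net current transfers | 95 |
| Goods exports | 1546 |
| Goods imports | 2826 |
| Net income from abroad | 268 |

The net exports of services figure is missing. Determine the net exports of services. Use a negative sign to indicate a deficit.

-451

Current account = goods balance + services balance + net primary income + net secondary income
Sum of the known components = -917
Net exports of services = CA - (known components) = -1368 - (-917) = -451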